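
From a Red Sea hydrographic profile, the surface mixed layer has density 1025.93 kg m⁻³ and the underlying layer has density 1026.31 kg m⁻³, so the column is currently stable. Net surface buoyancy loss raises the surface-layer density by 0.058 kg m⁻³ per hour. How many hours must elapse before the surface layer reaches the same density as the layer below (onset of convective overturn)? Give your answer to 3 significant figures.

Density deficit of the surface layer: 1026.31 − 1025.93 = 0.38 kg m⁻³.
Required change = 0.38 / 0.058 = 6.55 hours.

6.55 hours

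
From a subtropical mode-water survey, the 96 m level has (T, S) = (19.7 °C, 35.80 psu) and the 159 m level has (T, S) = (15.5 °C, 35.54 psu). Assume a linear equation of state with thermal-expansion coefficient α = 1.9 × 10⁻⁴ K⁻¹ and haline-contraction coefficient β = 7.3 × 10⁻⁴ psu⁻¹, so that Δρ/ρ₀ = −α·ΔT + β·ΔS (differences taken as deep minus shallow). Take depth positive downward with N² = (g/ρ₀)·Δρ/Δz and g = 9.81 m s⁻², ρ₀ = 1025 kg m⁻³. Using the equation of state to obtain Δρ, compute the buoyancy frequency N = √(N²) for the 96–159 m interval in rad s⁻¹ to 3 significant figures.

ΔT = -4.2 K, ΔS = -0.26 psu (deep − shallow).
Δρ/ρ₀ = −αΔT + βΔS = 7.98 × 10⁻⁴ − 1.898 × 10⁻⁴ = 6.082 × 10⁻⁴, so Δρ ≈ 0.6234 kg m⁻³.
N² = (g/ρ₀)·Δρ/Δz = g·(Δρ/ρ₀)/Δz = 9.81 × 6.082 × 10⁻⁴ / 63 = 9.4705 × 10⁻⁵ s⁻².
N = √(9.4705 × 10⁻⁵) = 9.7316 × 10⁻³ rad s⁻¹ ≈ 9.73 × 10⁻³ rad s⁻¹.

9.73 × 10⁻³ rad s⁻¹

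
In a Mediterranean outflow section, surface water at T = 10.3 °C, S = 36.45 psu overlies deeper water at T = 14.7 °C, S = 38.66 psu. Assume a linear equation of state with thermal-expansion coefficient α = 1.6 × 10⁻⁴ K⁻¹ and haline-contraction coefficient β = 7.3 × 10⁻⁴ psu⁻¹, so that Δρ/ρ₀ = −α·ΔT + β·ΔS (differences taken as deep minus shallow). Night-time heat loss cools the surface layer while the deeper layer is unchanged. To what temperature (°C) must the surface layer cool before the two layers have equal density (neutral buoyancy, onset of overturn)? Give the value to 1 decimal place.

4.6 °C

Neutral buoyancy requires Δρ = 0, i.e. −α(T_deep − T_surf′) + β(S_deep − S_surf) = 0.
T_surf′ = T_deep − (β/α)·ΔS = 14.7 − (7.3 × 10⁻⁴/1.6 × 10⁻⁴)·(+2.21) = 4.617 °C.
Cooling required: 10.3 − (4.617) = 5.683 °C.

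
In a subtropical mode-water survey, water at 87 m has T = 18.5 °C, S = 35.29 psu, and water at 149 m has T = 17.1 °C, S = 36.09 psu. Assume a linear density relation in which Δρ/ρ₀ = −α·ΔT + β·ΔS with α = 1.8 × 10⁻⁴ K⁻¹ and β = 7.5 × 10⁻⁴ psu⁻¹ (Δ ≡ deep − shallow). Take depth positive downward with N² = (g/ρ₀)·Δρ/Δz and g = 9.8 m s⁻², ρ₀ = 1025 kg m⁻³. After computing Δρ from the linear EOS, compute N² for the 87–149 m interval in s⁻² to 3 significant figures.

ΔT = -1.4 K, ΔS = +0.80 psu (deep − shallow).
Δρ/ρ₀ = −αΔT + βΔS = 2.52 × 10⁻⁴ + 6.00 × 10⁻⁴ = 8.52 × 10⁻⁴, so Δρ ≈ 0.8733 kg m⁻³.
N² = (g/ρ₀)·Δρ/Δz = g·(Δρ/ρ₀)/Δz = 9.8 × 8.52 × 10⁻⁴ / 62 = 1.3467 × 10⁻⁴ s⁻² ≈ 1.35 × 10⁻⁴ s⁻².

1.35 × 10⁻⁴ s⁻²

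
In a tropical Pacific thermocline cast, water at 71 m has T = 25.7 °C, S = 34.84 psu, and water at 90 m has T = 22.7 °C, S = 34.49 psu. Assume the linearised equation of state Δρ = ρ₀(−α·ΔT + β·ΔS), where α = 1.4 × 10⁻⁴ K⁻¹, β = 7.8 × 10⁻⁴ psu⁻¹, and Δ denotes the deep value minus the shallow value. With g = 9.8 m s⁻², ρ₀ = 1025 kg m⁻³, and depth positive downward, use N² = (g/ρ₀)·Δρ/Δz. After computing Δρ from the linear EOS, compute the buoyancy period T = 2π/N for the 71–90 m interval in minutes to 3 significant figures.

ΔT = -3.0 K, ΔS = -0.35 psu (deep − shallow).
Δρ/ρ₀ = −αΔT + βΔS = 4.20 × 10⁻⁴ − 2.73 × 10⁻⁴ = 1.47 × 10⁻⁴, so Δρ ≈ 0.1507 kg m⁻³.
N² = (g/ρ₀)·Δρ/Δz = g·(Δρ/ρ₀)/Δz = 9.8 × 1.47 × 10⁻⁴ / 19 = 7.5821 × 10⁻⁵ s⁻².
N = √(7.5821 × 10⁻⁵) = 8.7075 × 10⁻³ rad s⁻¹ → T = 2π/N = 721.58 s = 12.026 min ≈ 12.0 min.

12.0 min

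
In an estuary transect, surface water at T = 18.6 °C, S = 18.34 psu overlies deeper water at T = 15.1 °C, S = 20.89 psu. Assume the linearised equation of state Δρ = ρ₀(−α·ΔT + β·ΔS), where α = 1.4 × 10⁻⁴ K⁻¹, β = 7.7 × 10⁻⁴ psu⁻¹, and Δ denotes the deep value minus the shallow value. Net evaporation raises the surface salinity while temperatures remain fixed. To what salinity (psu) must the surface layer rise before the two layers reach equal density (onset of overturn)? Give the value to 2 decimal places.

21.53 psu

Neutral buoyancy requires −α(T_deep − T_surf) + β(S_deep − S_surf′) = 0.
S_surf′ = S_deep − (α/β)·ΔT = 20.89 − (1.4 × 10⁻⁴/7.7 × 10⁻⁴)·(-3.5) = 21.5264 psu.
Increase required: 21.5264 − 18.34 = 3.1864 psu.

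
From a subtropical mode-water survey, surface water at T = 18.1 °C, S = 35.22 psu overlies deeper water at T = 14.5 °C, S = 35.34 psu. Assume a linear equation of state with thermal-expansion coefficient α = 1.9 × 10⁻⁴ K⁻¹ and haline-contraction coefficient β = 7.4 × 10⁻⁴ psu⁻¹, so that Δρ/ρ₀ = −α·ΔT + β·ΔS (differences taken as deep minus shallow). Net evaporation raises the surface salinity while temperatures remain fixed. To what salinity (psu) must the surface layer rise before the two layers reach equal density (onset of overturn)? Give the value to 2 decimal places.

Neutral buoyancy requires −α(T_deep − T_surf) + β(S_deep − S_surf′) = 0.
S_surf′ = S_deep − (α/β)·ΔT = 35.34 − (1.9 × 10⁻⁴/7.4 × 10⁻⁴)·(-3.6) = 36.2643 psu.
Increase required: 36.2643 − 35.22 = 1.0443 psu.

36.26 psu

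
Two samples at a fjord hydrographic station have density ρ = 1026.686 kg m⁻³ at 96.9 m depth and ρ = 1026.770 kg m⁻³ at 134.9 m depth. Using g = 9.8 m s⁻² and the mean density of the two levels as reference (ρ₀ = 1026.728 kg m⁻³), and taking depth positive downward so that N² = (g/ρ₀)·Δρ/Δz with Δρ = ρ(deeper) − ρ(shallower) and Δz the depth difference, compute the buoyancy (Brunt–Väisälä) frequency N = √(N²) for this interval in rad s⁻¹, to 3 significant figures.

Δρ = 1026.770 − 1026.686 = 0.084 kg m⁻³ over Δz = 134.9 − 96.9 = 38 m.
N² = (9.8/1026.728) × (0.084/38) = 2.1099 × 10⁻⁵ s⁻².
N = √(2.1099 × 10⁻⁵) = 4.5934 × 10⁻³ rad s⁻¹ ≈ 4.59 × 10⁻³ rad s⁻¹.

4.59 × 10⁻³ rad s⁻¹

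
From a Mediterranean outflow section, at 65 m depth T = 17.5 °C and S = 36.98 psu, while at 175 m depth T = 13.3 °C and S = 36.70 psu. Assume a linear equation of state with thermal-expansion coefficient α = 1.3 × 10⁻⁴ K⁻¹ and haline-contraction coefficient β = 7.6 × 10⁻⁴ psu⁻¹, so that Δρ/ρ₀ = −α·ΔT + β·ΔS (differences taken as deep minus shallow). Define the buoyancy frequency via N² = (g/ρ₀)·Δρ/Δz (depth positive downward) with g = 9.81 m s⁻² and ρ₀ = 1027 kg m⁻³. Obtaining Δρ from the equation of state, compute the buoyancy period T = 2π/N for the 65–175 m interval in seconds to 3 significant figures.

1.15 × 10³ s

ΔT = -4.2 K, ΔS = -0.28 psu (deep − shallow).
Δρ/ρ₀ = −αΔT + βΔS = 5.46 × 10⁻⁴ − 2.128 × 10⁻⁴ = 3.332 × 10⁻⁴, so Δρ ≈ 0.3422 kg m⁻³.
N² = (g/ρ₀)·Δρ/Δz = g·(Δρ/ρ₀)/Δz = 9.81 × 3.332 × 10⁻⁴ / 110 = 2.9715 × 10⁻⁵ s⁻².
N = √(2.9715 × 10⁻⁵) = 5.4511 × 10⁻³ rad s⁻¹ → T = 2π/N = 1.1526 × 10³ s ≈ 1.15 × 10³ s.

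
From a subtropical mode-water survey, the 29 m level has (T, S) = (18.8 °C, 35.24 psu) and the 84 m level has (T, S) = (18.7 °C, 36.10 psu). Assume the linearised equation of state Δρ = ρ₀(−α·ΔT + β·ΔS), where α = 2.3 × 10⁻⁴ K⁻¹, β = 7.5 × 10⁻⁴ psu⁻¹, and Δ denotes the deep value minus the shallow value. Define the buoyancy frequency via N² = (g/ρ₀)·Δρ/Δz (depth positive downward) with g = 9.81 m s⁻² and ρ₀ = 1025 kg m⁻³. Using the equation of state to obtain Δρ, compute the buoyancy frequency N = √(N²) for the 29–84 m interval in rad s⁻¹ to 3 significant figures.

ΔT = -0.1 K, ΔS = +0.86 psu (deep − shallow).
Δρ/ρ₀ = −αΔT + βΔS = 2.30 × 10⁻⁵ + 6.45 × 10⁻⁴ = 6.68 × 10⁻⁴, so Δρ ≈ 0.6847 kg m⁻³.
N² = (g/ρ₀)·Δρ/Δz = g·(Δρ/ρ₀)/Δz = 9.81 × 6.68 × 10⁻⁴ / 55 = 1.1915 × 10⁻⁴ s⁻².
N = √(1.1915 × 10⁻⁴) = 0.010916 rad s⁻¹ ≈ 0.0109 rad s⁻¹.

0.0109 rad s⁻¹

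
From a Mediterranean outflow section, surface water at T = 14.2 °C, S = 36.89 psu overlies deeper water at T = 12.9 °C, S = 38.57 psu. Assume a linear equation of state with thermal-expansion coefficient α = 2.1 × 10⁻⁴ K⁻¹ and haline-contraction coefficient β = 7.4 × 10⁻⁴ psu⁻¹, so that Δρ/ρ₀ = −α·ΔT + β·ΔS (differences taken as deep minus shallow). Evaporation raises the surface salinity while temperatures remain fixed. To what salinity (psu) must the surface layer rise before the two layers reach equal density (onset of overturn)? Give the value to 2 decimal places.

38.94 psu

Neutral buoyancy requires −α(T_deep − T_surf) + β(S_deep − S_surf′) = 0.
S_surf′ = S_deep − (α/β)·ΔT = 38.57 − (2.1 × 10⁻⁴/7.4 × 10⁻⁴)·(-1.3) = 38.9389 psu.
Increase required: 38.9389 − 36.89 = 2.0489 psu.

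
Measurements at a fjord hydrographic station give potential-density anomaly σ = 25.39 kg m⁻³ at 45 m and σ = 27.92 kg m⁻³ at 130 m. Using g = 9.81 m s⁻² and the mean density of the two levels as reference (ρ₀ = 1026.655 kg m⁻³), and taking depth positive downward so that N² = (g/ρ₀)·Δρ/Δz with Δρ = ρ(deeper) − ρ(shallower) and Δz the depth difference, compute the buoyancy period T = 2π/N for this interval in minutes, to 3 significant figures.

Δρ = 1027.92 − 1025.39 = 2.53 kg m⁻³ over Δz = 130 − 45 = 85 m.
N² = (9.81/1026.655) × (2.53/85) = 2.8441 × 10⁻⁴ s⁻².
N = √(2.8441 × 10⁻⁴) = 0.016864 rad s⁻¹, so T = 2π/N = 372.58 s = 6.2097 min ≈ 6.21 min.

6.21 min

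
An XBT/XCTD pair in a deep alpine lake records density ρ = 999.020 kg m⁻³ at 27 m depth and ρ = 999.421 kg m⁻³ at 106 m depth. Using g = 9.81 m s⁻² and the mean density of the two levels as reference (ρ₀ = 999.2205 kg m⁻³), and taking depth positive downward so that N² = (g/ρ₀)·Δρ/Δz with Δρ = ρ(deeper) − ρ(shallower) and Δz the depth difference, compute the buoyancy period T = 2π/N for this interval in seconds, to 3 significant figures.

Δρ = 999.421 − 999.020 = 0.401 kg m⁻³ over Δz = 106 − 27 = 79 m.
N² = (9.81/999.2205) × (0.401/79) = 4.9834 × 10⁻⁵ s⁻².
N = √(4.9834 × 10⁻⁵) = 7.0593 × 10⁻³ rad s⁻¹, so T = 2π/N = 890.06 s ≈ 890 s.

890 s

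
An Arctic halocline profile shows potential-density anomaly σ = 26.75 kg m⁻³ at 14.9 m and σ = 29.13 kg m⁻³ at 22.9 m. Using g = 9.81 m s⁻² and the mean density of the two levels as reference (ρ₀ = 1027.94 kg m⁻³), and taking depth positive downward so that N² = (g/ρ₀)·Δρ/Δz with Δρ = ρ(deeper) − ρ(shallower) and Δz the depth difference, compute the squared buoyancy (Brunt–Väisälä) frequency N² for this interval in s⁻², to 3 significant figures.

Δρ = 1029.13 − 1026.75 = 2.38 kg m⁻³ over Δz = 22.9 − 14.9 = 8 m.
N² = (9.81/1027.94) × (2.38/8) = 2.8391 × 10⁻³ s⁻² ≈ 2.84 × 10⁻³ s⁻².

2.84 × 10⁻³ s⁻²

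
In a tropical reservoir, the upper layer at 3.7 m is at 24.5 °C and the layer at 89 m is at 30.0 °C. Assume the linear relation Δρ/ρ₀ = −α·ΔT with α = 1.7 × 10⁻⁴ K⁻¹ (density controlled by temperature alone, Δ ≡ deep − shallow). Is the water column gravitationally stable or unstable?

unstable

ΔT = 30.0 − 24.5 = +5.5 K, so Δρ/ρ₀ = −αΔT = -9.35 × 10⁻⁴.
Δρ/ρ₀ < 0, so Δρ < 0: deeper water is lighter → statically unstable; the column would overturn.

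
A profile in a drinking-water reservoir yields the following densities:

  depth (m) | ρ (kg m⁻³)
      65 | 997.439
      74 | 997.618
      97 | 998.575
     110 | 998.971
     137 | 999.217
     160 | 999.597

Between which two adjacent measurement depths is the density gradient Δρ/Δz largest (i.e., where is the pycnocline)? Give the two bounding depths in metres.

74–97 m

Compute the density gradient over each adjacent pair:
  65–74 m: Δρ/Δz = 0.179/9 = 0.020 kg m⁻⁴
  74–97 m: Δρ/Δz = 0.957/23 = 0.042 kg m⁻⁴
  97–110 m: Δρ/Δz = 0.396/13 = 0.030 kg m⁻⁴
  110–137 m: Δρ/Δz = 0.246/27 = 9.1 × 10⁻³ kg m⁻⁴
  137–160 m: Δρ/Δz = 0.380/23 = 0.017 kg m⁻⁴
The largest gradient is in the 74–97 m interval — the pycnocline.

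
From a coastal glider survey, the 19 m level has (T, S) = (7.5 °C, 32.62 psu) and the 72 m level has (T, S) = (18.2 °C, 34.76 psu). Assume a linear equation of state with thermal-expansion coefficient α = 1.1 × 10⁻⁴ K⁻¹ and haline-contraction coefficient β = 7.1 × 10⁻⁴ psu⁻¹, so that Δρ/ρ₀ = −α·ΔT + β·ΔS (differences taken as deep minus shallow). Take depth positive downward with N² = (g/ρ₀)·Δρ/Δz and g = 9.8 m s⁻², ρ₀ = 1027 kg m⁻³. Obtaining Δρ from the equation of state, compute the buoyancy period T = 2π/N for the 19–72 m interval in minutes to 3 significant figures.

13.2 min

ΔT = +10.7 K, ΔS = +2.14 psu (deep − shallow).
Δρ/ρ₀ = −αΔT + βΔS = -1.177 × 10⁻³ + 1.5194 × 10⁻³ = 3.424 × 10⁻⁴, so Δρ ≈ 0.3516 kg m⁻³.
N² = (g/ρ₀)·Δρ/Δz = g·(Δρ/ρ₀)/Δz = 9.8 × 3.424 × 10⁻⁴ / 53 = 6.3312 × 10⁻⁵ s⁻².
N = √(6.3312 × 10⁻⁵) = 7.9569 × 10⁻³ rad s⁻¹ → T = 2π/N = 789.65 s = 13.161 min ≈ 13.2 min.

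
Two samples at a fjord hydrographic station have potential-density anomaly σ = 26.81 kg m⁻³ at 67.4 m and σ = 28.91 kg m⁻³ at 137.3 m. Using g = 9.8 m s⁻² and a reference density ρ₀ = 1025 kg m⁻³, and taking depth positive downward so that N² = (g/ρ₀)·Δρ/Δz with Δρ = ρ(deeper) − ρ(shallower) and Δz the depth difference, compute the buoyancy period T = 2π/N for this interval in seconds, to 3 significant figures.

371 s

Δρ = 1028.91 − 1026.81 = 2.10 kg m⁻³ over Δz = 137.3 − 67.4 = 69.9 m.
N² = (9.8/1025) × (2.10/69.9) = 2.8724 × 10⁻⁴ s⁻².
N = √(2.8724 × 10⁻⁴) = 0.016948 rad s⁻¹, so T = 2π/N = 370.73 s ≈ 371 s.
N² > 0, so the interval is statically stable.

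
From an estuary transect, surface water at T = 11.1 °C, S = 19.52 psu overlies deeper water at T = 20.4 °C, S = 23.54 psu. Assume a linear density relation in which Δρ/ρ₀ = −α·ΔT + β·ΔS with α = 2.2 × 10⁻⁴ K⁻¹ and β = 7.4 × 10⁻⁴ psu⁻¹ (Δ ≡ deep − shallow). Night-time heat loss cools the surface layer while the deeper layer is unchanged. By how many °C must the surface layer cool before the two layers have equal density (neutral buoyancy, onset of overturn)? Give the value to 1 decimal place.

4.2 °C

Neutral buoyancy requires Δρ = 0, i.e. −α(T_deep − T_surf′) + β(S_deep − S_surf) = 0.
T_surf′ = T_deep − (β/α)·ΔS = 20.4 − (7.4 × 10⁻⁴/2.2 × 10⁻⁴)·(+4.02) = 6.878 °C.
Cooling required: 11.1 − (6.878) = 4.222 °C.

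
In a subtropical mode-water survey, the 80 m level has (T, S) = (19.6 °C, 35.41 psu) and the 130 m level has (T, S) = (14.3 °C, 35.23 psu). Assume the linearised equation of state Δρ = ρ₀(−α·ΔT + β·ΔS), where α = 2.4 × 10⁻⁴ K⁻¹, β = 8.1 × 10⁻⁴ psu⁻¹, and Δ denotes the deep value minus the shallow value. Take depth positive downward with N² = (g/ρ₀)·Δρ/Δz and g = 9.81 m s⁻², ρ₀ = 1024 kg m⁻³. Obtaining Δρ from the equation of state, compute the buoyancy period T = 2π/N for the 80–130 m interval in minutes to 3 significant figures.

ΔT = -5.3 K, ΔS = -0.18 psu (deep − shallow).
Δρ/ρ₀ = −αΔT + βΔS = 1.272 × 10⁻³ − 1.458 × 10⁻⁴ = 1.1262 × 10⁻³, so Δρ ≈ 1.153 kg m⁻³.
N² = (g/ρ₀)·Δρ/Δz = g·(Δρ/ρ₀)/Δz = 9.81 × 1.1262 × 10⁻³ / 50 = 2.2096 × 10⁻⁴ s⁻².
N = √(2.2096 × 10⁻⁴) = 0.014865 rad s⁻¹ → T = 2π/N = 422.68 s = 7.0447 min ≈ 7.04 min.

7.04 min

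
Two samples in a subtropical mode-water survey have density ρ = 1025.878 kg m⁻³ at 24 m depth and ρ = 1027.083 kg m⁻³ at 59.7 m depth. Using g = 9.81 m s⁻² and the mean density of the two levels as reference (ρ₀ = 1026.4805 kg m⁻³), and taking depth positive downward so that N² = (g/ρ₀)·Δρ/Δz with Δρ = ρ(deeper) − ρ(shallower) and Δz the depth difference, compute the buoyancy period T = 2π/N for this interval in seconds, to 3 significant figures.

Δρ = 1027.083 − 1025.878 = 1.205 kg m⁻³ over Δz = 59.7 − 24 = 35.7 m.
N² = (9.81/1026.4805) × (1.205/35.7) = 3.2258 × 10⁻⁴ s⁻².
N = √(3.2258 × 10⁻⁴) = 0.017961 rad s⁻¹, so T = 2π/N = 349.82 s ≈ 350 s.

350 s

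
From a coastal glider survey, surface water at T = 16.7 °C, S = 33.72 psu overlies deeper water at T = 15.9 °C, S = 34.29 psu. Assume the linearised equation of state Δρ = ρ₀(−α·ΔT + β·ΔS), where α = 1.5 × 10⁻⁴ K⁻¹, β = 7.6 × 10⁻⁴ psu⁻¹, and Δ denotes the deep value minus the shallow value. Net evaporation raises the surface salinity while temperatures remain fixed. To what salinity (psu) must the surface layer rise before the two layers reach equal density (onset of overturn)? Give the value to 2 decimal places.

34.45 psu

Neutral buoyancy requires −α(T_deep − T_surf) + β(S_deep − S_surf′) = 0.
S_surf′ = S_deep − (α/β)·ΔT = 34.29 − (1.5 × 10⁻⁴/7.6 × 10⁻⁴)·(-0.8) = 34.4479 psu.
Increase required: 34.4479 − 33.72 = 0.7279 psu.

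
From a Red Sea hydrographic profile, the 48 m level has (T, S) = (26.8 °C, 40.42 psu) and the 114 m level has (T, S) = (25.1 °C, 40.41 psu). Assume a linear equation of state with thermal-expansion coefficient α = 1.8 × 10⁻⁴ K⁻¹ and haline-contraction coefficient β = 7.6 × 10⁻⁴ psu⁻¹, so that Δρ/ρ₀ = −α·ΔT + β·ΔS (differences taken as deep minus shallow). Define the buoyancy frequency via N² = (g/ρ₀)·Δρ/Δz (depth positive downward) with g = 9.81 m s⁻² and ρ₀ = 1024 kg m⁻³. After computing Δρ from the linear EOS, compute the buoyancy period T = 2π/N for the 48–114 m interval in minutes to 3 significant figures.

ΔT = -1.7 K, ΔS = -0.01 psu (deep − shallow).
Δρ/ρ₀ = −αΔT + βΔS = 3.06 × 10⁻⁴ − 7.60 × 10⁻⁶ = 2.984 × 10⁻⁴, so Δρ ≈ 0.3056 kg m⁻³.
N² = (g/ρ₀)·Δρ/Δz = g·(Δρ/ρ₀)/Δz = 9.81 × 2.984 × 10⁻⁴ / 66 = 4.4353 × 10⁻⁵ s⁻².
N = √(4.4353 × 10⁻⁵) = 6.6598 × 10⁻³ rad s⁻¹ → T = 2π/N = 943.45 s = 15.724 min ≈ 15.7 min.

15.7 min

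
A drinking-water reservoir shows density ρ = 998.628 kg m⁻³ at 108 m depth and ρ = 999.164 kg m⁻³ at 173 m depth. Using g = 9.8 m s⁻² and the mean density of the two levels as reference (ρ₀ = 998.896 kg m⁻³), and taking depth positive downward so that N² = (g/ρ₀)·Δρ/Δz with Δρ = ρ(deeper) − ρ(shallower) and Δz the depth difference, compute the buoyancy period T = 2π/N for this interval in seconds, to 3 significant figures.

Δρ = 999.164 − 998.628 = 0.536 kg m⁻³ over Δz = 173 − 108 = 65 m.
N² = (9.8/998.896) × (0.536/65) = 8.0902 × 10⁻⁵ s⁻².
N = √(8.0902 × 10⁻⁵) = 8.9946 × 10⁻³ rad s⁻¹, so T = 2π/N = 698.55 s ≈ 699 s.
N² > 0, so the interval is statically stable.

699 s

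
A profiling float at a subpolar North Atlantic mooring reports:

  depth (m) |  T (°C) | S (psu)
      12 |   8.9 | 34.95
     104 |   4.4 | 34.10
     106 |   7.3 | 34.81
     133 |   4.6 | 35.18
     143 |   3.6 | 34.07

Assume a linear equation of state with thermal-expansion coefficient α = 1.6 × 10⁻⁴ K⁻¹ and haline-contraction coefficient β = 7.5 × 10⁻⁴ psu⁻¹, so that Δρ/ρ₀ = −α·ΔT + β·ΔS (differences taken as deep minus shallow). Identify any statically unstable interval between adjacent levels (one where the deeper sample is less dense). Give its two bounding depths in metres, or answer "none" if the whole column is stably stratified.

Evaluate Δρ/ρ₀ = −αΔT + βΔS across each adjacent pair:
  12–104 m: −αΔT+βΔS = −(1.6 × 10⁻⁴)(-4.5)+(7.5 × 10⁻⁴)(-0.85) = 8.2 × 10⁻⁵ → stable
  104–106 m: −αΔT+βΔS = −(1.6 × 10⁻⁴)(+2.9)+(7.5 × 10⁻⁴)(+0.71) = 6.8 × 10⁻⁵ → stable
  106–133 m: −αΔT+βΔS = −(1.6 × 10⁻⁴)(-2.7)+(7.5 × 10⁻⁴)(+0.37) = 7.1 × 10⁻⁴ → stable
  133–143 m: −αΔT+βΔS = −(1.6 × 10⁻⁴)(-1.0)+(7.5 × 10⁻⁴)(-1.11) = -6.7 × 10⁻⁴ → UNSTABLE
The 133–143 m interval has Δρ < 0: lighter water underlies denser water.

133–143 m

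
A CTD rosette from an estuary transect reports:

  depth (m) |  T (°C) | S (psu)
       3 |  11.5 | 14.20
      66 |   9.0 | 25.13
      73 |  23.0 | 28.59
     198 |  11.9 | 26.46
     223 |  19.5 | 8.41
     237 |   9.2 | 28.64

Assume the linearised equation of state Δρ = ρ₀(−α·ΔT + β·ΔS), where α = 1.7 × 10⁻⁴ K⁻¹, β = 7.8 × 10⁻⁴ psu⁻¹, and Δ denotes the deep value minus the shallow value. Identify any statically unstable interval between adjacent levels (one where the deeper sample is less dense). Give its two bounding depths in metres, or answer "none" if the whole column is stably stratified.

198–223 m

Evaluate Δρ/ρ₀ = −αΔT + βΔS across each adjacent pair:
  3–66 m: −αΔT+βΔS = −(1.7 × 10⁻⁴)(-2.5)+(7.8 × 10⁻⁴)(+10.93) = 9.0 × 10⁻³ → stable
  66–73 m: −αΔT+βΔS = −(1.7 × 10⁻⁴)(+14.0)+(7.8 × 10⁻⁴)(+3.46) = 3.2 × 10⁻⁴ → stable
  73–198 m: −αΔT+βΔS = −(1.7 × 10⁻⁴)(-11.1)+(7.8 × 10⁻⁴)(-2.13) = 2.3 × 10⁻⁴ → stable
  198–223 m: −αΔT+βΔS = −(1.7 × 10⁻⁴)(+7.6)+(7.8 × 10⁻⁴)(-18.05) = -0.015 → UNSTABLE
  223–237 m: −αΔT+βΔS = −(1.7 × 10⁻⁴)(-10.3)+(7.8 × 10⁻⁴)(+20.23) = 0.018 → stable
The 198–223 m interval has Δρ < 0: lighter water underlies denser water.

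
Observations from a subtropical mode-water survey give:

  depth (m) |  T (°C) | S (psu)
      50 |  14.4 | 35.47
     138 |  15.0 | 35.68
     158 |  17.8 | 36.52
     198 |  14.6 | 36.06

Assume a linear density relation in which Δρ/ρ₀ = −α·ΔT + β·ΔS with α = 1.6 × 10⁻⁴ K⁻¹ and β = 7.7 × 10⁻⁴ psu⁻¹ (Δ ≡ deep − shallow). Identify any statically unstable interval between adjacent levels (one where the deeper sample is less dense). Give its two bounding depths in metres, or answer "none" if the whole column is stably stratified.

Evaluate Δρ/ρ₀ = −αΔT + βΔS across each adjacent pair:
  50–138 m: −αΔT+βΔS = −(1.6 × 10⁻⁴)(+0.6)+(7.7 × 10⁻⁴)(+0.21) = 6.6 × 10⁻⁵ → stable
  138–158 m: −αΔT+βΔS = −(1.6 × 10⁻⁴)(+2.8)+(7.7 × 10⁻⁴)(+0.84) = 2.0 × 10⁻⁴ → stable
  158–198 m: −αΔT+βΔS = −(1.6 × 10⁻⁴)(-3.2)+(7.7 × 10⁻⁴)(-0.46) = 1.6 × 10⁻⁴ → stable
Every interval has Δρ > 0: the column is stably stratified throughout.

none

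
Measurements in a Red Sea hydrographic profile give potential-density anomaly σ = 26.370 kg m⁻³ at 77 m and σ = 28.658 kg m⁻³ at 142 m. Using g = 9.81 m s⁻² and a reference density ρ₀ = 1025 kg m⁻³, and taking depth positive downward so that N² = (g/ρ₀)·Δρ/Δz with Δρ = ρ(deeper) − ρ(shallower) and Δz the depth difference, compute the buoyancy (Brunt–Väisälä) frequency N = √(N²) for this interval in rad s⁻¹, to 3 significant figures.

Δρ = 1028.658 − 1026.370 = 2.288 kg m⁻³ over Δz = 142 − 77 = 65 m.
N² = (9.81/1025) × (2.288/65) = 3.3689 × 10⁻⁴ s⁻².
N = √(3.3689 × 10⁻⁴) = 0.018355 rad s⁻¹ ≈ 0.0184 rad s⁻¹.

0.0184 rad s⁻¹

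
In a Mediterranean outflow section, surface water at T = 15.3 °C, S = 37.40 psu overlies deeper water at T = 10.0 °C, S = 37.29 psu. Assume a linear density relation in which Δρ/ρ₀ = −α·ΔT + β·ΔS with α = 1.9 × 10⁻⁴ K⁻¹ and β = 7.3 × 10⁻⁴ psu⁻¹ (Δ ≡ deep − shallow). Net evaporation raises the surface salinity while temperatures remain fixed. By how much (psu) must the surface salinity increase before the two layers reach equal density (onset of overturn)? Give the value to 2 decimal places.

1.27 psu

Neutral buoyancy requires −α(T_deep − T_surf) + β(S_deep − S_surf′) = 0.
S_surf′ = S_deep − (α/β)·ΔT = 37.29 − (1.9 × 10⁻⁴/7.3 × 10⁻⁴)·(-5.3) = 38.6695 psu.
Increase required: 38.6695 − 37.40 = 1.2695 psu.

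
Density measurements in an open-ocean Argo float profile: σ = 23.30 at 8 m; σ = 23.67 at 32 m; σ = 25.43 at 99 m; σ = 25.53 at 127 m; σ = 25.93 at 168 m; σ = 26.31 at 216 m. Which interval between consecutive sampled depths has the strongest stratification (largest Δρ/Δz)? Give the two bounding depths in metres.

32–99 m

Compute the density gradient over each adjacent pair:
  8–32 m: Δρ/Δz = 0.37/24 = 0.015 kg m⁻⁴
  32–99 m: Δρ/Δz = 1.76/67 = 0.026 kg m⁻⁴
  99–127 m: Δρ/Δz = 0.10/28 = 3.6 × 10⁻³ kg m⁻⁴
  127–168 m: Δρ/Δz = 0.40/41 = 9.8 × 10⁻³ kg m⁻⁴
  168–216 m: Δρ/Δz = 0.38/48 = 7.9 × 10⁻³ kg m⁻⁴
The largest gradient is in the 32–99 m interval — the pycnocline.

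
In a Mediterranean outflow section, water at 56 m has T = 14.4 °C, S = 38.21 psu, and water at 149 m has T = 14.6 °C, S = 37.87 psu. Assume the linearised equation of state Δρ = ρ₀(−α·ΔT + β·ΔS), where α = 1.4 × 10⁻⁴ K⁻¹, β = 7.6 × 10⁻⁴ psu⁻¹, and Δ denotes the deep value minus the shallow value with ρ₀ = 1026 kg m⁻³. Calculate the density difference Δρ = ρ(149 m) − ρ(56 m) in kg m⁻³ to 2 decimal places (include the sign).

-0.29 kg m⁻³

ΔT = +0.2 K, ΔS = -0.34 psu (deep − shallow).
Δρ/ρ₀ = −(1.4 × 10⁻⁴)(+0.2) + (7.6 × 10⁻⁴)(-0.34) = -2.864 × 10⁻⁴.
Δρ = 1026 × (-2.864 × 10⁻⁴) = -0.29 kg m⁻³.
Negative Δρ: lighter below, statically unstable.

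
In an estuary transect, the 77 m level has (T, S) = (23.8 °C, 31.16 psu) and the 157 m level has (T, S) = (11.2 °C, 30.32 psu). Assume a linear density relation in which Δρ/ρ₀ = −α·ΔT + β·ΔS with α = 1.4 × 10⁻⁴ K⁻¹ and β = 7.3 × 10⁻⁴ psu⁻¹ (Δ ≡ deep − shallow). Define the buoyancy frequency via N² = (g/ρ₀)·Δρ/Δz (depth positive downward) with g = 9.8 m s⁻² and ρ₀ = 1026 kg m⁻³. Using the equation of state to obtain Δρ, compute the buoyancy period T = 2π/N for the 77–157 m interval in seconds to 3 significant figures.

ΔT = -12.6 K, ΔS = -0.84 psu (deep − shallow).
Δρ/ρ₀ = −αΔT + βΔS = 1.764 × 10⁻³ − 6.132 × 10⁻⁴ = 1.1508 × 10⁻³, so Δρ ≈ 1.181 kg m⁻³.
N² = (g/ρ₀)·Δρ/Δz = g·(Δρ/ρ₀)/Δz = 9.8 × 1.1508 × 10⁻³ / 80 = 1.4097 × 10⁻⁴ s⁻².
N = √(1.4097 × 10⁻⁴) = 0.011873 rad s⁻¹ → T = 2π/N = 529.20 s ≈ 529 s.

529 s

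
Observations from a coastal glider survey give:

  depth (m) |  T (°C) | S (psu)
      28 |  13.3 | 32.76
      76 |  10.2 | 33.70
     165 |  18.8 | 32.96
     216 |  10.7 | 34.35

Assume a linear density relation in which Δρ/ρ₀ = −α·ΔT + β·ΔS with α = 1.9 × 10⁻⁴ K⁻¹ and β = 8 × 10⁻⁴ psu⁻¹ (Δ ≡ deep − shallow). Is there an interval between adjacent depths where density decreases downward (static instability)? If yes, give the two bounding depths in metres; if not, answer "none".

Evaluate Δρ/ρ₀ = −αΔT + βΔS across each adjacent pair:
  28–76 m: −αΔT+βΔS = −(1.9 × 10⁻⁴)(-3.1)+(8 × 10⁻⁴)(+0.94) = 1.3 × 10⁻³ → stable
  76–165 m: −αΔT+βΔS = −(1.9 × 10⁻⁴)(+8.6)+(8 × 10⁻⁴)(-0.74) = -2.2 × 10⁻³ → UNSTABLE
  165–216 m: −αΔT+βΔS = −(1.9 × 10⁻⁴)(-8.1)+(8 × 10⁻⁴)(+1.39) = 2.7 × 10⁻³ → stable
The 76–165 m interval has Δρ < 0: lighter water underlies denser water.

76–165 m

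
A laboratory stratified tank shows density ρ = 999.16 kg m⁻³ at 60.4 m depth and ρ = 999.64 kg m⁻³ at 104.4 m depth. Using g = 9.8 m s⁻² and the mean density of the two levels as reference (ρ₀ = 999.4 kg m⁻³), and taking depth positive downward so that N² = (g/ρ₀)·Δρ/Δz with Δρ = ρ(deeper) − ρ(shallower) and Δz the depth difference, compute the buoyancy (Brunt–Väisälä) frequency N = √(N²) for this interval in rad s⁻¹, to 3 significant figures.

0.0103 rad s⁻¹

Δρ = 999.64 − 999.16 = 0.48 kg m⁻³ over Δz = 104.4 − 60.4 = 44 m.
N² = (9.8/999.4) × (0.48/44) = 1.0697 × 10⁻⁴ s⁻².
N = √(1.0697 × 10⁻⁴) = 0.010343 rad s⁻¹ ≈ 0.0103 rad s⁻¹.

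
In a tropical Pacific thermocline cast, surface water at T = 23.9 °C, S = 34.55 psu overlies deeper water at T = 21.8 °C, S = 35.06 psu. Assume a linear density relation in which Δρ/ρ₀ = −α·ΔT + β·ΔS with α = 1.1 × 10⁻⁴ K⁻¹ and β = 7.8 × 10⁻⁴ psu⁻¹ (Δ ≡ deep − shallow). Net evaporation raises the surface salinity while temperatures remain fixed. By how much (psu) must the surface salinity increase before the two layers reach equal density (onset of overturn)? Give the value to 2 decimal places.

0.81 psu

Neutral buoyancy requires −α(T_deep − T_surf) + β(S_deep − S_surf′) = 0.
S_surf′ = S_deep − (α/β)·ΔT = 35.06 − (1.1 × 10⁻⁴/7.8 × 10⁻⁴)·(-2.1) = 35.3562 psu.
Increase required: 35.3562 − 34.55 = 0.8062 psu.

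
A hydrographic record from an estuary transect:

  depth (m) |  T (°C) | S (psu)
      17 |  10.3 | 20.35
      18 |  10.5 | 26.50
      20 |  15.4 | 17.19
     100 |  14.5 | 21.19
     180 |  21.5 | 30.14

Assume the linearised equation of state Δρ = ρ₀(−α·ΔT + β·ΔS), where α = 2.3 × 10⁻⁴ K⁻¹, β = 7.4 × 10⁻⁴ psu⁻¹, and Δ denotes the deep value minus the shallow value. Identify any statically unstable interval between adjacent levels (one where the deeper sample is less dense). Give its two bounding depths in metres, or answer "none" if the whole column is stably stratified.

18–20 m

Evaluate Δρ/ρ₀ = −αΔT + βΔS across each adjacent pair:
  17–18 m: −αΔT+βΔS = −(2.3 × 10⁻⁴)(+0.2)+(7.4 × 10⁻⁴)(+6.15) = 4.5 × 10⁻³ → stable
  18–20 m: −αΔT+βΔS = −(2.3 × 10⁻⁴)(+4.9)+(7.4 × 10⁻⁴)(-9.31) = -8.0 × 10⁻³ → UNSTABLE
  20–100 m: −αΔT+βΔS = −(2.3 × 10⁻⁴)(-0.9)+(7.4 × 10⁻⁴)(+4.00) = 3.2 × 10⁻³ → stable
  100–180 m: −αΔT+βΔS = −(2.3 × 10⁻⁴)(+7.0)+(7.4 × 10⁻⁴)(+8.95) = 5.0 × 10⁻³ → stable
The 18–20 m interval has Δρ < 0: lighter water underlies denser water.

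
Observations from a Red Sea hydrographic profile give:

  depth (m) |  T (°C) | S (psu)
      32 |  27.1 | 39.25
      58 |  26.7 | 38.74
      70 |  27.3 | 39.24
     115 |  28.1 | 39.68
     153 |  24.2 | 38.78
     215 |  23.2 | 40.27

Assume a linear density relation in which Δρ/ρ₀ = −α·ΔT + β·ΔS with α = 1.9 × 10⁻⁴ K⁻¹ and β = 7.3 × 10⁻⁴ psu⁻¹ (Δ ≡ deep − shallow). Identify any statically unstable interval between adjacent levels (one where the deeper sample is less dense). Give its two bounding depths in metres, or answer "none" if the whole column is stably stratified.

32–58 m

Evaluate Δρ/ρ₀ = −αΔT + βΔS across each adjacent pair:
  32–58 m: −αΔT+βΔS = −(1.9 × 10⁻⁴)(-0.4)+(7.3 × 10⁻⁴)(-0.51) = -3.0 × 10⁻⁴ → UNSTABLE
  58–70 m: −αΔT+βΔS = −(1.9 × 10⁻⁴)(+0.6)+(7.3 × 10⁻⁴)(+0.50) = 2.5 × 10⁻⁴ → stable
  70–115 m: −αΔT+βΔS = −(1.9 × 10⁻⁴)(+0.8)+(7.3 × 10⁻⁴)(+0.44) = 1.7 × 10⁻⁴ → stable
  115–153 m: −αΔT+βΔS = −(1.9 × 10⁻⁴)(-3.9)+(7.3 × 10⁻⁴)(-0.90) = 8.4 × 10⁻⁵ → stable
  153–215 m: −αΔT+βΔS = −(1.9 × 10⁻⁴)(-1.0)+(7.3 × 10⁻⁴)(+1.49) = 1.3 × 10⁻³ → stable
The 32–58 m interval has Δρ < 0: lighter water underlies denser water.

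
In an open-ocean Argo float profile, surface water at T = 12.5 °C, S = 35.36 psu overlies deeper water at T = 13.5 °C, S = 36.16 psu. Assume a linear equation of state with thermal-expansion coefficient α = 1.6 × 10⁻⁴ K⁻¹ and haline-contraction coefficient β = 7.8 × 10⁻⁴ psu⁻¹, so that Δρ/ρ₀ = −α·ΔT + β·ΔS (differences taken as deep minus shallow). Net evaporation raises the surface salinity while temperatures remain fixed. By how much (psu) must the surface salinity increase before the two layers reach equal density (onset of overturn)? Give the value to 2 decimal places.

Neutral buoyancy requires −α(T_deep − T_surf) + β(S_deep − S_surf′) = 0.
S_surf′ = S_deep − (α/β)·ΔT = 36.16 − (1.6 × 10⁻⁴/7.8 × 10⁻⁴)·(+1.0) = 35.9549 psu.
Increase required: 35.9549 − 35.36 = 0.5949 psu.

0.59 psu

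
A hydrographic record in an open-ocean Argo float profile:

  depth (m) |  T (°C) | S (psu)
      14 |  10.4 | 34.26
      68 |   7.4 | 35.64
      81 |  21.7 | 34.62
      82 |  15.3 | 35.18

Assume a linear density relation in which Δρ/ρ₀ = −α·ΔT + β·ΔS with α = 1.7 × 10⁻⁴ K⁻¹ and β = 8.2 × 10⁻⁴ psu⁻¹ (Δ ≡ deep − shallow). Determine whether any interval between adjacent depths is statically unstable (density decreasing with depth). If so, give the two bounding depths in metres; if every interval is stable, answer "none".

Evaluate Δρ/ρ₀ = −αΔT + βΔS across each adjacent pair:
  14–68 m: −αΔT+βΔS = −(1.7 × 10⁻⁴)(-3.0)+(8.2 × 10⁻⁴)(+1.38) = 1.6 × 10⁻³ → stable
  68–81 m: −αΔT+βΔS = −(1.7 × 10⁻⁴)(+14.3)+(8.2 × 10⁻⁴)(-1.02) = -3.3 × 10⁻³ → UNSTABLE
  81–82 m: −αΔT+βΔS = −(1.7 × 10⁻⁴)(-6.4)+(8.2 × 10⁻⁴)(+0.56) = 1.5 × 10⁻³ → stable
The 68–81 m interval has Δρ < 0: lighter water underlies denser water.

68–81 m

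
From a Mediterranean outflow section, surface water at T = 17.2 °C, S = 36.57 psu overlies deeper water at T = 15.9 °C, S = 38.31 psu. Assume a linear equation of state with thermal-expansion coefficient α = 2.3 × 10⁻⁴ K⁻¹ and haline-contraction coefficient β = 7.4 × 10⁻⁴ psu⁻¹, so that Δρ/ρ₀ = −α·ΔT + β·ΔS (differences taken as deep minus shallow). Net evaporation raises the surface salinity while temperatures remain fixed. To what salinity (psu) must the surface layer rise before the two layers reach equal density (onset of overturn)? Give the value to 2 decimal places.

38.71 psu

Neutral buoyancy requires −α(T_deep − T_surf) + β(S_deep − S_surf′) = 0.
S_surf′ = S_deep − (α/β)·ΔT = 38.31 − (2.3 × 10⁻⁴/7.4 × 10⁻⁴)·(-1.3) = 38.7141 psu.
Increase required: 38.7141 − 36.57 = 2.1441 psu.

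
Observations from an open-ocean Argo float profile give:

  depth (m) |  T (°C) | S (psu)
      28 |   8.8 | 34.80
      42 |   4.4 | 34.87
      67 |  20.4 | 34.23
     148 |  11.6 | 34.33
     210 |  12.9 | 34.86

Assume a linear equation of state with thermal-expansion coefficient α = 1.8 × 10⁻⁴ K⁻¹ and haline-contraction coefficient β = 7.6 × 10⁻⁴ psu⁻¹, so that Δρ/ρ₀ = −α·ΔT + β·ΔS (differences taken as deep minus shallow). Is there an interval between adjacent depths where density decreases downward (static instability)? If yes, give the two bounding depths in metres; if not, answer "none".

42–67 m

Evaluate Δρ/ρ₀ = −αΔT + βΔS across each adjacent pair:
  28–42 m: −αΔT+βΔS = −(1.8 × 10⁻⁴)(-4.4)+(7.6 × 10⁻⁴)(+0.07) = 8.5 × 10⁻⁴ → stable
  42–67 m: −αΔT+βΔS = −(1.8 × 10⁻⁴)(+16.0)+(7.6 × 10⁻⁴)(-0.64) = -3.4 × 10⁻³ → UNSTABLE
  67–148 m: −αΔT+βΔS = −(1.8 × 10⁻⁴)(-8.8)+(7.6 × 10⁻⁴)(+0.10) = 1.7 × 10⁻³ → stable
  148–210 m: −αΔT+βΔS = −(1.8 × 10⁻⁴)(+1.3)+(7.6 × 10⁻⁴)(+0.53) = 1.7 × 10⁻⁴ → stable
The 42–67 m interval has Δρ < 0: lighter water underlies denser water.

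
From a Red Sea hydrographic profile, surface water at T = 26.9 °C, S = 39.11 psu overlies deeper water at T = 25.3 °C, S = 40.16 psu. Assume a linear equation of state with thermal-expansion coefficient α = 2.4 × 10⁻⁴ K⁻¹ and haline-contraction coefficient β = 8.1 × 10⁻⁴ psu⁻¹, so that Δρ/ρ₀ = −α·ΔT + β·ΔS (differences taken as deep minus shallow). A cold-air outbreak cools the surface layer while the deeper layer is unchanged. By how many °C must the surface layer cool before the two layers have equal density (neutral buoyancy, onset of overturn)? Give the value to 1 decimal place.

5.1 °C

Neutral buoyancy requires Δρ = 0, i.e. −α(T_deep − T_surf′) + β(S_deep − S_surf) = 0.
T_surf′ = T_deep − (β/α)·ΔS = 25.3 − (8.1 × 10⁻⁴/2.4 × 10⁻⁴)·(+1.05) = 21.756 °C.
Cooling required: 26.9 − (21.756) = 5.144 °C.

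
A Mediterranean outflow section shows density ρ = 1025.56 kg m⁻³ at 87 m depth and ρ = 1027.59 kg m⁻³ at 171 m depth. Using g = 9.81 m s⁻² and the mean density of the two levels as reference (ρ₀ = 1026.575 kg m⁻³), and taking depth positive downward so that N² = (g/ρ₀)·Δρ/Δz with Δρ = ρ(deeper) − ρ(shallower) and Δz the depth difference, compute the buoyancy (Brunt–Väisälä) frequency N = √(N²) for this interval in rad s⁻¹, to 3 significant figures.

0.0152 rad s⁻¹

Δρ = 1027.59 − 1025.56 = 2.03 kg m⁻³ over Δz = 171 − 87 = 84 m.
N² = (9.81/1026.575) × (2.03/84) = 2.3094 × 10⁻⁴ s⁻².
N = √(2.3094 × 10⁻⁴) = 0.015197 rad s⁻¹ ≈ 0.0152 rad s⁻¹.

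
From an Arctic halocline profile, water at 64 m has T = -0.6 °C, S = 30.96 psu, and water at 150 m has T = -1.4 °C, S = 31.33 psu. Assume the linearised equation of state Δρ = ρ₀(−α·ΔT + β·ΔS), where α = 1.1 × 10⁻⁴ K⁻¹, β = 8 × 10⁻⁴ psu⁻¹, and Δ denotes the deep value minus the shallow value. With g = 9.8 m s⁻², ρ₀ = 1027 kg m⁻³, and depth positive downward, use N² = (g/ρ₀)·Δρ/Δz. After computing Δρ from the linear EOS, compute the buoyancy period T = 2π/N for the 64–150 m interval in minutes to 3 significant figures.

ΔT = -0.8 K, ΔS = +0.37 psu (deep − shallow).
Δρ/ρ₀ = −αΔT + βΔS = 8.80 × 10⁻⁵ + 2.96 × 10⁻⁴ = 3.84 × 10⁻⁴, so Δρ ≈ 0.3944 kg m⁻³.
N² = (g/ρ₀)·Δρ/Δz = g·(Δρ/ρ₀)/Δz = 9.8 × 3.84 × 10⁻⁴ / 86 = 4.3758 × 10⁻⁵ s⁻².
N = √(4.3758 × 10⁻⁵) = 6.6150 × 10⁻³ rad s⁻¹ → T = 2π/N = 949.84 s = 15.831 min ≈ 15.8 min.

15.8 min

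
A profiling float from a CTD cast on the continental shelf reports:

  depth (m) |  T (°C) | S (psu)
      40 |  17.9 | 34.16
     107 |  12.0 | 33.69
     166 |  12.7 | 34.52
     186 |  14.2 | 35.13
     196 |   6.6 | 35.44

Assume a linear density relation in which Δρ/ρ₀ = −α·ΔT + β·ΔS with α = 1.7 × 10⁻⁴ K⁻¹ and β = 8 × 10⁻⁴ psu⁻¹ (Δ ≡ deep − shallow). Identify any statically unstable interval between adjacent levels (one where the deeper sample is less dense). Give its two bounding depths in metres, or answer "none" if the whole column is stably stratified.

Evaluate Δρ/ρ₀ = −αΔT + βΔS across each adjacent pair:
  40–107 m: −αΔT+βΔS = −(1.7 × 10⁻⁴)(-5.9)+(8 × 10⁻⁴)(-0.47) = 6.3 × 10⁻⁴ → stable
  107–166 m: −αΔT+βΔS = −(1.7 × 10⁻⁴)(+0.7)+(8 × 10⁻⁴)(+0.83) = 5.5 × 10⁻⁴ → stable
  166–186 m: −αΔT+βΔS = −(1.7 × 10⁻⁴)(+1.5)+(8 × 10⁻⁴)(+0.61) = 2.3 × 10⁻⁴ → stable
  186–196 m: −αΔT+βΔS = −(1.7 × 10⁻⁴)(-7.6)+(8 × 10⁻⁴)(+0.31) = 1.5 × 10⁻³ → stable
Every interval has Δρ > 0: the column is stably stratified throughout.

none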